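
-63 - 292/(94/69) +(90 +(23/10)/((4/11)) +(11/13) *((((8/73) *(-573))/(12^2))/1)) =-970834663/5352360 = -181.38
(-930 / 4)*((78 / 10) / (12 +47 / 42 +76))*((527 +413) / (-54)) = 1325870/3743 = 354.23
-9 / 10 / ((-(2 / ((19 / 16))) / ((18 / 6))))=513/320 = 1.60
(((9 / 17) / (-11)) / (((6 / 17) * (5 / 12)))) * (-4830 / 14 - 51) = 648/5 = 129.60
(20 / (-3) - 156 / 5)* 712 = -404416/15 = -26961.07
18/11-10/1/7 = 16/77 = 0.21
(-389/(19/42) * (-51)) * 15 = 12498570/19 = 657819.47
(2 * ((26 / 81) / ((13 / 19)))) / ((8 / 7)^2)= 931/1296 = 0.72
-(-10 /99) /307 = 10/30393 = 0.00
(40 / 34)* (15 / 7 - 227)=-264.54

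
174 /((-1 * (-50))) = 87/25 = 3.48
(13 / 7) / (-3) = -13/21 = -0.62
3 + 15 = 18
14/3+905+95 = 3014/3 = 1004.67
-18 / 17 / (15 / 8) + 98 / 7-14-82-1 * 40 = -10418/85 = -122.56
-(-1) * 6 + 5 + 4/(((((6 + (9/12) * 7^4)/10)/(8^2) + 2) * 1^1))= 146057/12347 = 11.83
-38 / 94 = -19/47 = -0.40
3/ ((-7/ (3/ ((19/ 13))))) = -117/133 = -0.88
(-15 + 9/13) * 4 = -744/13 = -57.23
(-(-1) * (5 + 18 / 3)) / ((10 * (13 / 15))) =33/26 = 1.27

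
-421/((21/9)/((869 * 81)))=-12700186.71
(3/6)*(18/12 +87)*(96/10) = 2124/5 = 424.80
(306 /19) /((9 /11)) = 374/19 = 19.68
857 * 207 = 177399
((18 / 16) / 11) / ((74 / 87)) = 783/6512 = 0.12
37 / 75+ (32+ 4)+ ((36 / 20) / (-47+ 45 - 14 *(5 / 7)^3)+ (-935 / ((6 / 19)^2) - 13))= -122053157/13050 = -9352.73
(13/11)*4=52/11 = 4.73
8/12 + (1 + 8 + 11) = 62/3 = 20.67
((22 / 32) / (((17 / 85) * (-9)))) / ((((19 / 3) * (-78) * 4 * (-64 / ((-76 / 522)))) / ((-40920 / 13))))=-93775/67751424 = 0.00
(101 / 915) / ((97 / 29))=2929/88755 = 0.03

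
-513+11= -502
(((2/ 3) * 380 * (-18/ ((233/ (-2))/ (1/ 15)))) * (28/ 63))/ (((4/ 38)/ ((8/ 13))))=184832/27261 = 6.78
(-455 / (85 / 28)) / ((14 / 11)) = -2002/17 = -117.76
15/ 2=7.50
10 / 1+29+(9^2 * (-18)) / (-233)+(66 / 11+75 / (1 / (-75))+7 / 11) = -5573.11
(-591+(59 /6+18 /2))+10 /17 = -58301/102 = -571.58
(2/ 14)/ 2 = 1/14 = 0.07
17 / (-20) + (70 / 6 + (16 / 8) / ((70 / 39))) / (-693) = -22979/26460 = -0.87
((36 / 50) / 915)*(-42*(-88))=22176/7625 = 2.91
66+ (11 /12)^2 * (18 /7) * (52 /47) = 45001/658 = 68.39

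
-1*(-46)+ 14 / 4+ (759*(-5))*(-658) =4994319/2 = 2497159.50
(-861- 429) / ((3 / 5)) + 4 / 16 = -8599/4 = -2149.75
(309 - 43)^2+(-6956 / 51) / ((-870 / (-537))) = 522618058/7395 = 70671.81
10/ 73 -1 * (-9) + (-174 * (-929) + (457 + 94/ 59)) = 698223836/4307 = 162113.73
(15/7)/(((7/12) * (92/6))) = 270/1127 = 0.24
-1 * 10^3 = -1000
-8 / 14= -4/7 = -0.57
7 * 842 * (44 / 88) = 2947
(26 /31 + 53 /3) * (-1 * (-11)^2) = -208241/93 = -2239.15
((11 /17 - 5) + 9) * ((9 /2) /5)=711/170 = 4.18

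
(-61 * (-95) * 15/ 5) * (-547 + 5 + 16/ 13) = -122216550/13 = -9401273.08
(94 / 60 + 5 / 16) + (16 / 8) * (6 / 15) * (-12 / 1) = -1853/240 = -7.72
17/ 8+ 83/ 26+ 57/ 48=1353/208 = 6.50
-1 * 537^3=-154854153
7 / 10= 0.70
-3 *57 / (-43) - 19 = -646/43 = -15.02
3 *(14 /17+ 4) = 246/17 = 14.47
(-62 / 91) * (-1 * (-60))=-3720/91 = -40.88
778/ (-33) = -778/33 = -23.58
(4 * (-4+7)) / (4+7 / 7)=12/5 = 2.40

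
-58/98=-29/49 = -0.59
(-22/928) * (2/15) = -11/3480 = 0.00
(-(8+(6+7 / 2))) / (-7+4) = 35/6 = 5.83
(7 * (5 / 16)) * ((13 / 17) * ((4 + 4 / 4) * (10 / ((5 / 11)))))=25025/136 = 184.01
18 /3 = 6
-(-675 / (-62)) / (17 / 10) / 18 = -375/1054 = -0.36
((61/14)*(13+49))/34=1891/238 = 7.95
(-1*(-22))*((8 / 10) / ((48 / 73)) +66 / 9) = 188.10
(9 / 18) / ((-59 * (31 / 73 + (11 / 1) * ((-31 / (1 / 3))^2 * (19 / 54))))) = -219/865067617 = 0.00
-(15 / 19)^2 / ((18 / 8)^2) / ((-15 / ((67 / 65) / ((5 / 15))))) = 1072/42237 = 0.03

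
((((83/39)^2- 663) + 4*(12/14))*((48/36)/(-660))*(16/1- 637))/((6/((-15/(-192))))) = -80203691/7495488 = -10.70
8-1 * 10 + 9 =7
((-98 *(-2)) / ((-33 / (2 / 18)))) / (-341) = 196/101277 = 0.00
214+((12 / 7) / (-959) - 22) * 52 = -6243714/6713 = -930.09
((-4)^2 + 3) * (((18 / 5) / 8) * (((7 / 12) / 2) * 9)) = 3591/160 = 22.44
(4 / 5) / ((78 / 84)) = 0.86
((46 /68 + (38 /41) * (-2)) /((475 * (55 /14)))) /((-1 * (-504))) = -547/437019000 = 0.00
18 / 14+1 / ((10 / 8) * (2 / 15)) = 51/7 = 7.29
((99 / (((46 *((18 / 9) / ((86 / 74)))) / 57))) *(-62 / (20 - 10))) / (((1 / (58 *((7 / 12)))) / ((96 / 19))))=-321471612/4255 = -75551.50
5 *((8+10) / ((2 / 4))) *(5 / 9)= 100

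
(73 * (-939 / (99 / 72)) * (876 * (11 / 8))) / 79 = -60047172/79 = -760090.78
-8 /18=-4/9 = -0.44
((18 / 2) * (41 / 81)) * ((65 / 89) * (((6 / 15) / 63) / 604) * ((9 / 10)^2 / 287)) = 13/131702200 = 0.00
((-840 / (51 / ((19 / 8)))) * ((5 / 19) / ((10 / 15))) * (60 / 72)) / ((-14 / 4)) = 125/34 = 3.68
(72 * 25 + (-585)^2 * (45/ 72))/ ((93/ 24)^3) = 110433600/29791 = 3706.95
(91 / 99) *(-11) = -91/9 = -10.11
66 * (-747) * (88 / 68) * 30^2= -976179600/17 = -57422329.41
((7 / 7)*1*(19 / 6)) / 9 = 19/54 = 0.35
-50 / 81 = -0.62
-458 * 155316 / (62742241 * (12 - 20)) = 8891841/62742241 = 0.14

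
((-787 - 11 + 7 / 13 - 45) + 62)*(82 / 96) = -69331/104 = -666.64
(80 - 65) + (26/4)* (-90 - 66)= -999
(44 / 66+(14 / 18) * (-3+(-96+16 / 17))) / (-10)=11567/1530 = 7.56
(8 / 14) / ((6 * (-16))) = -1/168 = -0.01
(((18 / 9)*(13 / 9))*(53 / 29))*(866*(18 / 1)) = 2386696/29 = 82299.86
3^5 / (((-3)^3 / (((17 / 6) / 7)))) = -51/14 = -3.64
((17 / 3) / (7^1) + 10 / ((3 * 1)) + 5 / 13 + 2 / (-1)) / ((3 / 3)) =230/91 = 2.53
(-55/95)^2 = 121/361 = 0.34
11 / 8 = 1.38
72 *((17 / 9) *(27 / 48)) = 153/2 = 76.50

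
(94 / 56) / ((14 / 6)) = 141/196 = 0.72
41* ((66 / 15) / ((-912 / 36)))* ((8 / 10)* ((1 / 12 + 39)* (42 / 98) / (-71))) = 90651/67450 = 1.34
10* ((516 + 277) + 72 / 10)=8002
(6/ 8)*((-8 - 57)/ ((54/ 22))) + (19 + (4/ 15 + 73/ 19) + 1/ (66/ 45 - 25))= 3869471/1207260 = 3.21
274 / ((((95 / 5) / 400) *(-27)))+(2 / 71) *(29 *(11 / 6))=-7727051/36423 = -212.15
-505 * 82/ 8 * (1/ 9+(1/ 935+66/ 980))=-613079191/659736 = -929.28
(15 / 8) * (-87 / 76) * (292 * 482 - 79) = -183567825/608 = -301920.76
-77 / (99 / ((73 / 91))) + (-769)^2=69189164/117 = 591360.38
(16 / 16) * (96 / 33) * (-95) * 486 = -1477440/11 = -134312.73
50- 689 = -639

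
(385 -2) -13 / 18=6881/18 = 382.28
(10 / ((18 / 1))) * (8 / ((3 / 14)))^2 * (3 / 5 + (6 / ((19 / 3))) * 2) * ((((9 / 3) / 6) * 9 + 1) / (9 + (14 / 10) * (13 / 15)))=68129600/65493 = 1040.26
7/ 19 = 0.37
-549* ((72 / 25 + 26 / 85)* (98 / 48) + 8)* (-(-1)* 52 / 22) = -175981767/9350 = -18821.58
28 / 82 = 14/41 = 0.34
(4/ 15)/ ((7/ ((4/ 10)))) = 8/525 = 0.02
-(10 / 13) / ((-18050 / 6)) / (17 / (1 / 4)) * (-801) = -2403/797810 = 0.00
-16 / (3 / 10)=-160/3 = -53.33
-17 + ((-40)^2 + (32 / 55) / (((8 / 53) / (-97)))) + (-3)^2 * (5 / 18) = 133277/110 = 1211.61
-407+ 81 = -326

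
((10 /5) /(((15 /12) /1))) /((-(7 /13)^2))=-1352/245 = -5.52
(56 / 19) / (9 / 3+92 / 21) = 1176/2945 = 0.40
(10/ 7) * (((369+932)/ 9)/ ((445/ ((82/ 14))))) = 106682/39249 = 2.72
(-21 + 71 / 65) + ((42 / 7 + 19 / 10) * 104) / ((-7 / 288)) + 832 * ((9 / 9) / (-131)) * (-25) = -401309742/11921 = -33664.10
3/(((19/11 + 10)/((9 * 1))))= 99/43 = 2.30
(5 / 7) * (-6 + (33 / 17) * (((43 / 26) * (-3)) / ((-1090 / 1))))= -2886423/674492 = -4.28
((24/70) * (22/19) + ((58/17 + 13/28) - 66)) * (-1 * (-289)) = -47451981/2660 = -17839.09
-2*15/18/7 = -5/21 = -0.24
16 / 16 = 1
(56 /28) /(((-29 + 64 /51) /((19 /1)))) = -1938/1415 = -1.37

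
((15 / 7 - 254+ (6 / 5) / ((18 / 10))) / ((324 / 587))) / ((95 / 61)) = -292.21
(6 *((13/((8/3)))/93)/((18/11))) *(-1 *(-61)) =8723/744 = 11.72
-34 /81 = -0.42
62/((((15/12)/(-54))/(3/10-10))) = 25980.48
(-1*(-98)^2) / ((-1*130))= 4802/65 = 73.88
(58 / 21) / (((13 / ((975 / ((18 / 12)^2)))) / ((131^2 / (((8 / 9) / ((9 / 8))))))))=111975525/56 = 1999562.95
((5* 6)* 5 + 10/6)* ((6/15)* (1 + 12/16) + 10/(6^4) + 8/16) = 356083/1944 = 183.17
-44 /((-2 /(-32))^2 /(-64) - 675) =720896/11059201 = 0.07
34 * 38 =1292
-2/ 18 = -1/9 = -0.11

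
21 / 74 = 0.28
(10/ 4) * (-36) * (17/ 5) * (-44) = 13464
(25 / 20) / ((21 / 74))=185/42 = 4.40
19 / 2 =9.50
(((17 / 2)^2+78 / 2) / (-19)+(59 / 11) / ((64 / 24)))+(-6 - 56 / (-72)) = -136427/15048 = -9.07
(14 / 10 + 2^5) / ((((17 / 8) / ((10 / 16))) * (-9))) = -1.09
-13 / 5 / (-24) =13/120 = 0.11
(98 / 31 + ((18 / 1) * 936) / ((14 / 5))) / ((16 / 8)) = 653203/217 = 3010.15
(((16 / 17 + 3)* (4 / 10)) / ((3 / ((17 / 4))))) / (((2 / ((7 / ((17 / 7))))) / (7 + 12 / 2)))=42679/1020 = 41.84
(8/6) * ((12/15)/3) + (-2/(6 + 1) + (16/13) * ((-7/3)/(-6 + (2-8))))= 422/1365 = 0.31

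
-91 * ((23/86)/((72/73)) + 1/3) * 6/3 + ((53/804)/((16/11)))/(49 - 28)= -425984969/3872064 = -110.01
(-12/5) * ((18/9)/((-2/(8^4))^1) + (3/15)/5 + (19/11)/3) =13514768/1375 = 9828.92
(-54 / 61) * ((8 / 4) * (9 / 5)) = -972/305 = -3.19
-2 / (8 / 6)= -3/2 = -1.50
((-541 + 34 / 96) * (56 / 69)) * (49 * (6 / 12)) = -8901193/828 = -10750.23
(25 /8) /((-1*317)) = -25/2536 = -0.01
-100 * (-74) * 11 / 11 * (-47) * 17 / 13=-5912600/13 = -454815.38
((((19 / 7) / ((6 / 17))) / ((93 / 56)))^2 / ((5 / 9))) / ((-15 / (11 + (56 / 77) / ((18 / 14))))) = -382261456/12843765 = -29.76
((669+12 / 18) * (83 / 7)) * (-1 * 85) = -2024785/3 = -674928.33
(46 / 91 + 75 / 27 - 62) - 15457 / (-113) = 7225226/92547 = 78.07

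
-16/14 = -8/7 = -1.14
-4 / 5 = -0.80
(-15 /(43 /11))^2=14.72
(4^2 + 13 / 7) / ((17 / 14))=250/17 = 14.71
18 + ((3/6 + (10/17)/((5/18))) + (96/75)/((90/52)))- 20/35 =5565391/267750 = 20.79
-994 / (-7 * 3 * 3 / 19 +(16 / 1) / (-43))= 269.53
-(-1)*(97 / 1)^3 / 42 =912673/42 = 21730.31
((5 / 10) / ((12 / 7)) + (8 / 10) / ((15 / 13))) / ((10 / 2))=197/1000 = 0.20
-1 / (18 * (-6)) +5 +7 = 12.01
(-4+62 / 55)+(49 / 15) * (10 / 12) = -149/990 = -0.15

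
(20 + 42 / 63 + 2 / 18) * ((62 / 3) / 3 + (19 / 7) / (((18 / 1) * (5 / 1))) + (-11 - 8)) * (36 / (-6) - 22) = 948838/135 = 7028.43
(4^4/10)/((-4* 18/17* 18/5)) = -136/81 = -1.68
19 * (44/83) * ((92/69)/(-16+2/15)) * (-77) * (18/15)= 110352/1411 = 78.21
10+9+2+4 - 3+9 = 31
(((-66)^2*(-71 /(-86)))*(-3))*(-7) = 3247398/43 = 75520.88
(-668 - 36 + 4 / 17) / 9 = -78.20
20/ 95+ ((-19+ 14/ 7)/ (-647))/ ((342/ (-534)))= 329/1941 = 0.17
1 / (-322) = -1/322 = 0.00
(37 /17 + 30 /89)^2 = 14462809/2289169 = 6.32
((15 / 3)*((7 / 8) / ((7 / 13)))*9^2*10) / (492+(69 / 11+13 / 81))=23455575/1776416 = 13.20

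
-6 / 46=-3/23 = -0.13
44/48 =11/12 = 0.92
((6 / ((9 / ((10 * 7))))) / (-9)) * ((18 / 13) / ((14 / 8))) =-160/39 = -4.10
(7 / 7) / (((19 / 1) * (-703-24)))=-1/13813 = 0.00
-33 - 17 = -50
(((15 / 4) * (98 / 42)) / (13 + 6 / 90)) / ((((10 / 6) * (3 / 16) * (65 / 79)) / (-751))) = -1955.90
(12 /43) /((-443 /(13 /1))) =-156/19049 = -0.01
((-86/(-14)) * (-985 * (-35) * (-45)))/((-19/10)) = 95298750/19 = 5015723.68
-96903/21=-32301/7 = -4614.43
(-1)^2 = 1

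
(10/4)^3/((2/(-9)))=-1125/16 = -70.31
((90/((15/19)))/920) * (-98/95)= -147/1150 = -0.13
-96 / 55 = -1.75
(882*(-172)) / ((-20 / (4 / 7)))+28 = 21812/5 = 4362.40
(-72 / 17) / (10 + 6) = -9/34 = -0.26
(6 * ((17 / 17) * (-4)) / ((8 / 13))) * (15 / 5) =-117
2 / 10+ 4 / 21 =41/105 = 0.39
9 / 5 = 1.80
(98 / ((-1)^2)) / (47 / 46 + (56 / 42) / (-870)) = 840420/8749 = 96.06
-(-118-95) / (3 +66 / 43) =3053/65 = 46.97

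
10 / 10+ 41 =42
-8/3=-2.67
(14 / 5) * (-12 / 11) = -168/55 = -3.05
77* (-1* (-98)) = 7546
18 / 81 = 2/9 = 0.22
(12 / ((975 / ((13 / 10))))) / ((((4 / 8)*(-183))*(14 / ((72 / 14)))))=-24/373625 = 0.00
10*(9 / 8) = 45/4 = 11.25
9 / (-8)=-9/8 = -1.12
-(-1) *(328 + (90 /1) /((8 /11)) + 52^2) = 12623/4 = 3155.75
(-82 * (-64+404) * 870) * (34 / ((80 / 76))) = -783455880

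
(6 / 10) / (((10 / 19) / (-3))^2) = 9747/500 = 19.49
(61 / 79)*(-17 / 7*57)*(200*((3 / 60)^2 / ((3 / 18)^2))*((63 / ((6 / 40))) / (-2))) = 31918860/79 = 404036.20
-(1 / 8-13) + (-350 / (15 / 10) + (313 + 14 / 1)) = 2557/24 = 106.54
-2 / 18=-1/9 = -0.11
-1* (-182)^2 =-33124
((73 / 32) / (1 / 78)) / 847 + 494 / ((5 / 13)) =87045179/67760 = 1284.61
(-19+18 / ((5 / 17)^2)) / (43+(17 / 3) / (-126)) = 1786806/405925 = 4.40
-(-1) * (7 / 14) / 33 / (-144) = -1/9504 = 0.00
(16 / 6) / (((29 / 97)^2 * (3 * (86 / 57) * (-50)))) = -357542/2712225 = -0.13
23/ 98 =0.23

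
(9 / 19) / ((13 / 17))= 153/247 = 0.62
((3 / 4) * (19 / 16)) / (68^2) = 57/295936 = 0.00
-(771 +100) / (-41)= 871/41 = 21.24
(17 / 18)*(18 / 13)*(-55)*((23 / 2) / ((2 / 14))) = -150535/26 = -5789.81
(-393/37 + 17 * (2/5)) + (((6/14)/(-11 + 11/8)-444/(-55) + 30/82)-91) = -353343121/4088315 = -86.43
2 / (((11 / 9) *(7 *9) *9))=2/693 = 0.00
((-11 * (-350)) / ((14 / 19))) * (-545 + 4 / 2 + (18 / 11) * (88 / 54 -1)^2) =-229536625/81 = -2833785.49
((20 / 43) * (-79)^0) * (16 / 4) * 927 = 74160/43 = 1724.65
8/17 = 0.47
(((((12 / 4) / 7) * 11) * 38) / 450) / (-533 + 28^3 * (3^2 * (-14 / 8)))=-209/181795425 = 0.00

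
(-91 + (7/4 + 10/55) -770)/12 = -71.59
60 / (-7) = -60/7 = -8.57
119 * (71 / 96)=8449/96 = 88.01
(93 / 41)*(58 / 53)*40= 215760/2173 = 99.29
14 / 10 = 7/5 = 1.40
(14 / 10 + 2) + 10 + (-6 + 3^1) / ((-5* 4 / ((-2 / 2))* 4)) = 1069/80 = 13.36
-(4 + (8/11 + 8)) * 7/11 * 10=-9800/121 = -80.99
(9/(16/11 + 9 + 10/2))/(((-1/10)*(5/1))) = -99/85 = -1.16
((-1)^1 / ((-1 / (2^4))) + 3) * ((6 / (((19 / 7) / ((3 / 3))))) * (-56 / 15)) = -784/5 = -156.80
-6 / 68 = -3/34 = -0.09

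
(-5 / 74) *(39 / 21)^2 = -845/3626 = -0.23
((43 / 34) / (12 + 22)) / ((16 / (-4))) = -43/4624 = -0.01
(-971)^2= 942841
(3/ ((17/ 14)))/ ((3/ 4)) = 56/17 = 3.29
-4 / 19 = -0.21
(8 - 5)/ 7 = 3/7 = 0.43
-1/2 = -0.50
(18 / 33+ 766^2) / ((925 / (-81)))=-51380.84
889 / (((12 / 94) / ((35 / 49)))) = 29845/6 = 4974.17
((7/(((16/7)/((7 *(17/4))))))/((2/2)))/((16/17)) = 99127/1024 = 96.80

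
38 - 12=26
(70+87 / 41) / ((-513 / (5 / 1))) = -14785/21033 = -0.70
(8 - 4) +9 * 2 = 22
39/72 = 13/24 = 0.54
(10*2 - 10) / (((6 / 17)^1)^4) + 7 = 422141/648 = 651.45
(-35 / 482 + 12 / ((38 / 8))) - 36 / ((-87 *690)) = 74959101/30541930 = 2.45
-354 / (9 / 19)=-2242/3 = -747.33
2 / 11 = 0.18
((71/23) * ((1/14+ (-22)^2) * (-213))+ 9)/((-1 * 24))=34161891/2576 = 13261.60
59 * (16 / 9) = 104.89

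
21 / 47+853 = 40112/47 = 853.45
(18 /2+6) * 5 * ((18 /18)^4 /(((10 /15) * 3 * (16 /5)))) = 375/32 = 11.72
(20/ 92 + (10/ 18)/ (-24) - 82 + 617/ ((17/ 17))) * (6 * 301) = 800312345/828 = 966560.80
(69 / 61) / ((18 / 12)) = 46/61 = 0.75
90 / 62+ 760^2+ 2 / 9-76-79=161107622/279 = 577446.67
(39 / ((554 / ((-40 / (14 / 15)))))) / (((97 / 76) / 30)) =-70.92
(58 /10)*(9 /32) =1.63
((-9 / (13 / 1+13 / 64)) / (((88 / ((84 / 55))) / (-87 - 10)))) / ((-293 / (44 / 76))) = -586656/258726325 = 0.00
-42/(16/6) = -63/4 = -15.75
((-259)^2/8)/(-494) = -67081/3952 = -16.97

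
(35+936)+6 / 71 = 68947/71 = 971.08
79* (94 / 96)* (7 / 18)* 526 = 6835633/432 = 15823.22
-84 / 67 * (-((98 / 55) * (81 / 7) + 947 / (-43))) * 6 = -1674792/158455 = -10.57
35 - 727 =-692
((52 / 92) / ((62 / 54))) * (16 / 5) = 5616/3565 = 1.58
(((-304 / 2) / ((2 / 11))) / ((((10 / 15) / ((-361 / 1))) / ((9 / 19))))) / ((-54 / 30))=-119130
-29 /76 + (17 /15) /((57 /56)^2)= 138863/194940 = 0.71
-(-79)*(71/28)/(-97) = -5609/2716 = -2.07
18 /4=9/2 = 4.50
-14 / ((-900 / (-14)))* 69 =-15.03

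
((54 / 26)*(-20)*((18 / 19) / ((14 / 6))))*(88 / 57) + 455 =14091845/32851 = 428.96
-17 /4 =-4.25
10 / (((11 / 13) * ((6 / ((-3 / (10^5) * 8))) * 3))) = -13/82500 = 0.00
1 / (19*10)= 1/190 = 0.01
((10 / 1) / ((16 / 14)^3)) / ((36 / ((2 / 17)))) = 1715/78336 = 0.02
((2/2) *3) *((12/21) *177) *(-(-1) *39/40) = 20709/70 = 295.84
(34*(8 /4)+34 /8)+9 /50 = 7243/100 = 72.43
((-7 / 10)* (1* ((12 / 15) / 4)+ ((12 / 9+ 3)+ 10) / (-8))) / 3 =1337/3600 = 0.37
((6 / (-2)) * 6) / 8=-9/4 = -2.25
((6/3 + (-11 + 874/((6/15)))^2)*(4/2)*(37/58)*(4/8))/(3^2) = 335004.38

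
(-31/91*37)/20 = -1147/1820 = -0.63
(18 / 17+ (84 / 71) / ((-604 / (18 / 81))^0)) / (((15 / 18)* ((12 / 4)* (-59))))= -5412/356065 = -0.02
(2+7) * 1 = 9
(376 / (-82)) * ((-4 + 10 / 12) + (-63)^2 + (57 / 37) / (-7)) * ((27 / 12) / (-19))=2153.34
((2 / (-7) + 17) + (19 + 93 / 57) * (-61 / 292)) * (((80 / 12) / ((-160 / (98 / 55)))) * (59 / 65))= -49738829/59502300 = -0.84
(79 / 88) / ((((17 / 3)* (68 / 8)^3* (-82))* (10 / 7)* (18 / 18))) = -1659/753359420 = 0.00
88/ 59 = 1.49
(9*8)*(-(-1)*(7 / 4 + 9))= 774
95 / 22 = 4.32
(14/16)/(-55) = -7/440 = -0.02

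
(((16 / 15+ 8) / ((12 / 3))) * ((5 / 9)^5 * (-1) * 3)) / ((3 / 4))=-0.48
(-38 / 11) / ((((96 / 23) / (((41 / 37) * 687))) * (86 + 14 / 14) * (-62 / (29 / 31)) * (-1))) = -4102993/37548192 = -0.11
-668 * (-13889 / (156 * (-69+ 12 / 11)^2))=280655023/21762351 = 12.90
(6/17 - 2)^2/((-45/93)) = -24304/4335 = -5.61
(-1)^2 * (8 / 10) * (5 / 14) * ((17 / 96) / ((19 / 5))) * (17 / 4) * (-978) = -235535/4256 = -55.34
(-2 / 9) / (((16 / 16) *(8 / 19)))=-19/36 = -0.53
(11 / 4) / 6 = 11/24 = 0.46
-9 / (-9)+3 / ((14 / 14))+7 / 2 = 7.50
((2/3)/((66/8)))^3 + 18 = 17465894/970299 = 18.00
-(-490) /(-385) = -14/11 = -1.27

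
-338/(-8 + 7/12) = 4056/89 = 45.57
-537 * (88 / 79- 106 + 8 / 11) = 48606018/869 = 55933.28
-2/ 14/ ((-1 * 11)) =1/77 = 0.01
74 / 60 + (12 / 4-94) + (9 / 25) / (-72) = -89.77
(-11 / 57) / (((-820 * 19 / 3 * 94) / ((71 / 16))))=781/445214080 = 0.00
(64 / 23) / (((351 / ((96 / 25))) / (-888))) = -606208/22425 = -27.03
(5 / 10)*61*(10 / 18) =305/18 = 16.94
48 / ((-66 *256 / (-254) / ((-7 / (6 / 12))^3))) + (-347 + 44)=-50227/22 = -2283.05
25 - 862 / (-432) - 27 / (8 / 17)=-3281/108 = -30.38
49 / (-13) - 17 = -20.77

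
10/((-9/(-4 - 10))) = 140/9 = 15.56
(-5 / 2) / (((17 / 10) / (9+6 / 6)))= -250/17 = -14.71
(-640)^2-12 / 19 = 7782388/19 = 409599.37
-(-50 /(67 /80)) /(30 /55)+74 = 36874/201 = 183.45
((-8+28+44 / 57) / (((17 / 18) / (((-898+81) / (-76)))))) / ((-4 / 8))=-152736/323 = -472.87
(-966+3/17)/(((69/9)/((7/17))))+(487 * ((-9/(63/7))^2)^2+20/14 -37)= 399.56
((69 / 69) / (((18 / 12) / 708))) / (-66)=-236/33 = -7.15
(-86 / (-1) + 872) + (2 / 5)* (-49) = 4692/5 = 938.40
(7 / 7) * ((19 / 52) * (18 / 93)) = 57/806 = 0.07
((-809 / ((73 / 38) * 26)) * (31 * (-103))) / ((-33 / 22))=-98159206/2847 = -34478.12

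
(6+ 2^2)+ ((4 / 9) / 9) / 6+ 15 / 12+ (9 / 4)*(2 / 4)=24073/1944 = 12.38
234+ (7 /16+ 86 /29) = 110155/464 = 237.40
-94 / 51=-1.84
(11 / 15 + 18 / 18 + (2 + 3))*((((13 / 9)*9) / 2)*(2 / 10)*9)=3939/50 = 78.78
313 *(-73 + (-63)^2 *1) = 1219448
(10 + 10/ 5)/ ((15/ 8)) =32/5 = 6.40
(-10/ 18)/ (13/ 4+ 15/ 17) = -340/2529 = -0.13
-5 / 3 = -1.67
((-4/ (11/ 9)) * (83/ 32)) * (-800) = 74700/11 = 6790.91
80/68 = 20/17 = 1.18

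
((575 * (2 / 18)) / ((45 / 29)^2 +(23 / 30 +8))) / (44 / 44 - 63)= -2417875/26219769 = -0.09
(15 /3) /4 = 5/4 = 1.25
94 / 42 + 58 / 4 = 703/42 = 16.74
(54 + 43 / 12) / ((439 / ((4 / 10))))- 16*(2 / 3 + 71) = -15100909/13170 = -1146.61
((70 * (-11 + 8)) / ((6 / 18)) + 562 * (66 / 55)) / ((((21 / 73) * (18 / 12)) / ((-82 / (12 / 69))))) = -48515.10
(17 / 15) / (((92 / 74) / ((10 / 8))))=1.14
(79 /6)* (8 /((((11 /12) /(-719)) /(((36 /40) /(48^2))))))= -56801/1760 = -32.27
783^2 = 613089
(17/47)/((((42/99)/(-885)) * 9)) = -55165/658 = -83.84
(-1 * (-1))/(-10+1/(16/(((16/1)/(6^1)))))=-6/59 = -0.10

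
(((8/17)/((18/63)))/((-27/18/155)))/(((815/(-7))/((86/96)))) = 65317/49878 = 1.31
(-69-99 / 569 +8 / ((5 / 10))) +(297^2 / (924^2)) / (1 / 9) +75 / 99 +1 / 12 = -252238545/4907056 = -51.40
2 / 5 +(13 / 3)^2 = 863/45 = 19.18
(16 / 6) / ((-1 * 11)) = -8/33 = -0.24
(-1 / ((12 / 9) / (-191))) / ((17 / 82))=23493/34 = 690.97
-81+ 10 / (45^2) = -32803/405 = -81.00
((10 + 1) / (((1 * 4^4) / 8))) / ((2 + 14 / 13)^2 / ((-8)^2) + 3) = 1859/17024 = 0.11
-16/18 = -8/9 = -0.89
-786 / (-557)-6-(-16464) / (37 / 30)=275018868/20609 = 13344.60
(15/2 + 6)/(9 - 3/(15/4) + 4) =135/122 = 1.11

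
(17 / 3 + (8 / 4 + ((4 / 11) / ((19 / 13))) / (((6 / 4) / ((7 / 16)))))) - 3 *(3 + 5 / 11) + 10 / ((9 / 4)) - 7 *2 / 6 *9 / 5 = -44767/18810 = -2.38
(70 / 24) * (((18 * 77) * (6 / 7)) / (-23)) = -3465/23 = -150.65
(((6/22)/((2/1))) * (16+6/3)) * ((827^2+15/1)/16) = 2308311/22 = 104923.23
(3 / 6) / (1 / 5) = 5/2 = 2.50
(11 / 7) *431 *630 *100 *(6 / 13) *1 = 256014000/13 = 19693384.62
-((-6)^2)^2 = -1296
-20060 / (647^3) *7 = -140420/270840023 = 0.00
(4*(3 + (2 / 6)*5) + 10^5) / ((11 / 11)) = 300056/3 = 100018.67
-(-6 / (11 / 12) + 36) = -324/11 = -29.45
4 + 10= 14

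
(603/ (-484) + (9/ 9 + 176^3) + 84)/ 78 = 879566707/12584 = 69895.64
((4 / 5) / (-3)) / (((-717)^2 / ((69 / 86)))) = -46/110529135 = 0.00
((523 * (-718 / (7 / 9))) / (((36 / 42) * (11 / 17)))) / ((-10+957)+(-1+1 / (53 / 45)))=-507507171/552013 = -919.38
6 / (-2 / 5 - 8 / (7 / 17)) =-105/347 = -0.30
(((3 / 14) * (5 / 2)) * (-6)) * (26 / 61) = -585/427 = -1.37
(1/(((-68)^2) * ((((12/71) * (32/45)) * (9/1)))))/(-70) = -71/24858624 = 0.00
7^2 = 49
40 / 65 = 8/13 = 0.62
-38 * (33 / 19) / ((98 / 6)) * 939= -185922/49 = -3794.33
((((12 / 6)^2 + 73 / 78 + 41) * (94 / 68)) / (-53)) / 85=-168401/11947260 = -0.01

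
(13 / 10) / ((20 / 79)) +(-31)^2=193227/200 = 966.14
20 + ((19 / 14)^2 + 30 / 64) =34983/1568 = 22.31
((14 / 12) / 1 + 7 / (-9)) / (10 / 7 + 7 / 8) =196/1161 = 0.17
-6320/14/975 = -632/1365 = -0.46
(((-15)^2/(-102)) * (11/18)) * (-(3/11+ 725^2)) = 72273475/102 = 708563.48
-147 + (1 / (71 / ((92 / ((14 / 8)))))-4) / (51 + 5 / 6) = -22731069/154567 = -147.06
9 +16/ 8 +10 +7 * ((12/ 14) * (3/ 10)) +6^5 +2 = 39004/5 = 7800.80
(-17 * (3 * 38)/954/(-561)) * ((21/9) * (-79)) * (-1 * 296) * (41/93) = 127512952/1463913 = 87.10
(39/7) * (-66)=-2574/7 = -367.71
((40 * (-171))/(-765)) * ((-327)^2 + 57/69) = 373826672/391 = 956078.45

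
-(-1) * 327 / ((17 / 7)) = 134.65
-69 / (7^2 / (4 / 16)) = -69/196 = -0.35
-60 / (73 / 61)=-3660/73 = -50.14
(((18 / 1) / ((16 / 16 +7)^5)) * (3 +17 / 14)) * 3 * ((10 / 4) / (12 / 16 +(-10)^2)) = 7965/46219264 = 0.00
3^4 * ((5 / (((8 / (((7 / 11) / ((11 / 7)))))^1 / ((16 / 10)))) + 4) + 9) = 131382/121 = 1085.80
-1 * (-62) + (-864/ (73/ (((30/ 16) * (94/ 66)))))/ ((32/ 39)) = 150833/6424 = 23.48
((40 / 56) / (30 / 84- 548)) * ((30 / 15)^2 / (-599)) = 40/4592533 = 0.00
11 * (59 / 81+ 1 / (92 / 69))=5269/324 = 16.26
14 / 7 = 2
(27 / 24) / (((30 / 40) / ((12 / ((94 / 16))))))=144/47 = 3.06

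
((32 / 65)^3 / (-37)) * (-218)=7143424/10161125 = 0.70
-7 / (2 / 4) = -14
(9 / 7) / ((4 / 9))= 81/28 = 2.89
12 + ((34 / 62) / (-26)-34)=-17749/806 = -22.02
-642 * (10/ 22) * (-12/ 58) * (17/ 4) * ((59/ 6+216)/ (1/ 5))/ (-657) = -61618625/139722 = -441.01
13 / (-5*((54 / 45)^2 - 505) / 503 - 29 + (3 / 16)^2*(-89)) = -8369920/17463091 = -0.48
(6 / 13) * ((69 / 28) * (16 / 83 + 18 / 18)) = 20493/15106 = 1.36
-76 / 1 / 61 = -76/61 = -1.25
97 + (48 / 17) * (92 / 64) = 1718/17 = 101.06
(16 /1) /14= 8/7 = 1.14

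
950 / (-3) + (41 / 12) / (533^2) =-8776733/27716 = -316.67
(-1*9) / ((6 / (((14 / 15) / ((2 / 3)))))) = -21/10 = -2.10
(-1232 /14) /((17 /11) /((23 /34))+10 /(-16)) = -178112/3359 = -53.03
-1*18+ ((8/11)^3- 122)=-139.62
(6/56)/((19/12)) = 9/133 = 0.07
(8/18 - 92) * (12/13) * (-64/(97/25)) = 5273600/3783 = 1394.03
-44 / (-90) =22/45 = 0.49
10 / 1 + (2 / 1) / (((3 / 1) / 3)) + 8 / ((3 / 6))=28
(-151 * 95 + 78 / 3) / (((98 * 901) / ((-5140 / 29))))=36799830/1280321 = 28.74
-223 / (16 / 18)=-2007/8 = -250.88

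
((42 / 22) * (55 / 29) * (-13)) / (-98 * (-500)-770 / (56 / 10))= -182/188935 = 0.00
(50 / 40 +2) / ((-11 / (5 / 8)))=-65/352 = -0.18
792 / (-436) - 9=-1179/109 = -10.82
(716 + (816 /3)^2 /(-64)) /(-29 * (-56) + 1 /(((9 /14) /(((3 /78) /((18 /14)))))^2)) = -44352360/163700747 = -0.27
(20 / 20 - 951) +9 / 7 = -6641/7 = -948.71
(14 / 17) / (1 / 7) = 98/17 = 5.76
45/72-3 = -19/8 = -2.38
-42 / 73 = -0.58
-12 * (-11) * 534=70488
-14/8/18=-7/72 = -0.10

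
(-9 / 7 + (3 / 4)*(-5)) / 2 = -141/56 = -2.52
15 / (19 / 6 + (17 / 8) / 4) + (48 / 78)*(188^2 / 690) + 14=15787466/318435 = 49.58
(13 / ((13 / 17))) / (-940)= -17/940 = -0.02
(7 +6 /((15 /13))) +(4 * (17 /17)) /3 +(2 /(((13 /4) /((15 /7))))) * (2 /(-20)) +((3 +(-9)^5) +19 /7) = -80575792/1365 = -59029.88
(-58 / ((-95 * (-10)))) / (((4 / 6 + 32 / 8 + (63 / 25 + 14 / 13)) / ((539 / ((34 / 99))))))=-8621613/743546 = -11.60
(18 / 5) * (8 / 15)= 48/25 = 1.92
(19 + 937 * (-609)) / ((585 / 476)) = -271612264/585 = -464294.47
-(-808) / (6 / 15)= 2020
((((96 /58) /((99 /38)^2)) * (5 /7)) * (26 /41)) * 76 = 8.39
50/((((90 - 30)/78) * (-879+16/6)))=-195/2629 = -0.07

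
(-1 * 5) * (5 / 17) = -25/17 = -1.47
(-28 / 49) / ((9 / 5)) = -20/63 = -0.32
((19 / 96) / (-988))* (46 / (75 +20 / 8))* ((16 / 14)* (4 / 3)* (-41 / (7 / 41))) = 38663/888615 = 0.04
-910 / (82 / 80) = -887.80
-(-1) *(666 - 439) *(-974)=-221098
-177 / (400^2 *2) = -177/320000 = 0.00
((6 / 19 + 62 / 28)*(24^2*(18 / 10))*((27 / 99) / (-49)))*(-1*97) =507625056/358435 = 1416.23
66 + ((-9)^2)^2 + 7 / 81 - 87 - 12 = 6528.09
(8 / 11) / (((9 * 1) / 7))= 56/99 = 0.57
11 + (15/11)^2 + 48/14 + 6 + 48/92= 444358/19481 = 22.81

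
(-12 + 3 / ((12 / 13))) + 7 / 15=-497/60 = -8.28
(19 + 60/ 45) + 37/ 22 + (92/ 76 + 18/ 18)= 30379/1254 = 24.23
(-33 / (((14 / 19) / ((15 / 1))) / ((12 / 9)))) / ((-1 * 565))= 1254/791 = 1.59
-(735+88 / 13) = -9643/13 = -741.77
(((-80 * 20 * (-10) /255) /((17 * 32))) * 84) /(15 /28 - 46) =-78400/367897 = -0.21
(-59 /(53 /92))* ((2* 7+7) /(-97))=113988/5141 = 22.17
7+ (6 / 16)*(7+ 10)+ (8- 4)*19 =715/8 = 89.38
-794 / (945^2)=-794/893025 = 0.00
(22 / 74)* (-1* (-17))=187/37 = 5.05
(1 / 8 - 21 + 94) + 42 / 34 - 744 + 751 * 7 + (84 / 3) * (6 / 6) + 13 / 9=5650969/1224 = 4616.80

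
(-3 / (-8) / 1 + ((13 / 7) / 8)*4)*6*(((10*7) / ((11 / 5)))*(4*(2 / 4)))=5475/11 = 497.73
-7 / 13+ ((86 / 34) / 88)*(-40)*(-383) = 439.81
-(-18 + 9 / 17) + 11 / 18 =5533/306 = 18.08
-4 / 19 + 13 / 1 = 243/19 = 12.79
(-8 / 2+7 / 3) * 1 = -5/3 = -1.67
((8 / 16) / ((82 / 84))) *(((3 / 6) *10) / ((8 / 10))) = 525/164 = 3.20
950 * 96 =91200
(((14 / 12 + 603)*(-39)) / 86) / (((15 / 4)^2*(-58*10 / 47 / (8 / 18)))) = 2444/3483 = 0.70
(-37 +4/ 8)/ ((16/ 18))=-657/16 = -41.06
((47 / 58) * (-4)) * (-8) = 752/29 = 25.93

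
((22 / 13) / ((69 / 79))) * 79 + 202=318496/897 = 355.07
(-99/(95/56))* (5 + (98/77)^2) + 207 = -187389/1045 = -179.32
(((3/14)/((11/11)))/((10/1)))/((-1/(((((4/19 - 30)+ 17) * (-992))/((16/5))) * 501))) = -11322099/266 = -42564.28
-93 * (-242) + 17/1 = 22523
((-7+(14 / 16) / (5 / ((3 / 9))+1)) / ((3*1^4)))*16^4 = -151722.67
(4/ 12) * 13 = 13/3 = 4.33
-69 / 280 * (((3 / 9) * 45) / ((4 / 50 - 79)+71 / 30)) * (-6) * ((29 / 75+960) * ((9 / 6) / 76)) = -7062633/1286096 = -5.49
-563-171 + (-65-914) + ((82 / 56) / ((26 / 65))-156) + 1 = -104403/56 = -1864.34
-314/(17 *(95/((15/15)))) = -314/1615 = -0.19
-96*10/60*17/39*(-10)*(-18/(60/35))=-9520/13 = -732.31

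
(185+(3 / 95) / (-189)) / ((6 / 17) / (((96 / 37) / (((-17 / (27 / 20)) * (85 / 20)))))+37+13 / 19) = 53146752/8734495 = 6.08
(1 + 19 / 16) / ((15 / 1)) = 7/48 = 0.15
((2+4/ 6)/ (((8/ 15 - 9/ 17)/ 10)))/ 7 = 6800/7 = 971.43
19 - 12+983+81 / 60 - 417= 11487/20 = 574.35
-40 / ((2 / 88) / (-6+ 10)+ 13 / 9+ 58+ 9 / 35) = -2217600/3310171 = -0.67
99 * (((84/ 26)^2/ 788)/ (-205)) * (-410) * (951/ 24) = 13839903/133172 = 103.93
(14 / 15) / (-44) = -7/330 = -0.02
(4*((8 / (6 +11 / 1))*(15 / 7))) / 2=240/119 = 2.02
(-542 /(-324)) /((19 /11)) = 2981/3078 = 0.97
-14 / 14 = -1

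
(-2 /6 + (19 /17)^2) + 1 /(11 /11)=1661/867 = 1.92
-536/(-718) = 268/359 = 0.75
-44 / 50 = -22/25 = -0.88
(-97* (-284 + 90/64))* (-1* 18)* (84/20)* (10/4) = -165785319/32 = -5180791.22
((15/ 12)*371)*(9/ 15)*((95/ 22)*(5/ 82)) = 528675/7216 = 73.26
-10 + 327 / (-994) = -10.33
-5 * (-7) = 35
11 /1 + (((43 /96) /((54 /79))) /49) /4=11180101/1016064 = 11.00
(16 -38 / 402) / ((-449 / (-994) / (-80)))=-254225440/90249 = -2816.93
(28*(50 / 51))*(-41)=-57400/51 = -1125.49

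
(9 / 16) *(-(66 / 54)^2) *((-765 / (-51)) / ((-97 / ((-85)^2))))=4371125/4656 = 938.82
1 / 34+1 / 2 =9/17 = 0.53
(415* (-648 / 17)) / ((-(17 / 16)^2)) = 68843520/4913 = 14012.52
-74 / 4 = -37/2 = -18.50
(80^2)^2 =40960000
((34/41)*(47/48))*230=91885/492 = 186.76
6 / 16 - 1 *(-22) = 22.38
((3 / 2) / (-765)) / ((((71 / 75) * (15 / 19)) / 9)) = -57/2414 = -0.02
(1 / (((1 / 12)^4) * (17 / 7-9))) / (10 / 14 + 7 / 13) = -1100736/437 = -2518.85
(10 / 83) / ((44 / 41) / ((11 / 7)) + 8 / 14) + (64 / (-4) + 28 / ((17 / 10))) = 28783/50796 = 0.57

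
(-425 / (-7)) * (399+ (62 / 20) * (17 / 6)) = 2079695/84 = 24758.27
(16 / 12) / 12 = 1/9 = 0.11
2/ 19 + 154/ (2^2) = 1467/38 = 38.61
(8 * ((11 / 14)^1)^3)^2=1771561/117649 = 15.06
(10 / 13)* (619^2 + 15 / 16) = 30652955/104 = 294739.95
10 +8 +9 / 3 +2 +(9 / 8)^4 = 100769/4096 = 24.60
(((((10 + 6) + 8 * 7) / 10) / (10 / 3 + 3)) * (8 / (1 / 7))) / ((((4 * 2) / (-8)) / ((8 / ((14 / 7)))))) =-24192/95 = -254.65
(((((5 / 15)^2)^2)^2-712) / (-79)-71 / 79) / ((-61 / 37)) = -155607200/31617459 = -4.92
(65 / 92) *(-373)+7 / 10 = -120903/460 = -262.83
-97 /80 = -1.21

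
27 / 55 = 0.49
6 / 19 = 0.32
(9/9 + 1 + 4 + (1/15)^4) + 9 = 759376/50625 = 15.00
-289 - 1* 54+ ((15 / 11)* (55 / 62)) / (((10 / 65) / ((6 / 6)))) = -335.14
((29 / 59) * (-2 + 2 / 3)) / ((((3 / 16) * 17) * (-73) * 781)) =1856/514656351 = 0.00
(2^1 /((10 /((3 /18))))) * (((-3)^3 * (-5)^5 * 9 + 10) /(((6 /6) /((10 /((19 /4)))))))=3037540/57 = 53290.18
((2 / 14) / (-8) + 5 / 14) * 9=171/56 = 3.05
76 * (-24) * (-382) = 696768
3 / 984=1/328 = 0.00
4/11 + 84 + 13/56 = 52111/616 = 84.60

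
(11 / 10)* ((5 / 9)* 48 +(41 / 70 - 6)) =49093/2100 = 23.38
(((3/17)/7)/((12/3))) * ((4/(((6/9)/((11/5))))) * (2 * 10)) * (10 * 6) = 11880/119 = 99.83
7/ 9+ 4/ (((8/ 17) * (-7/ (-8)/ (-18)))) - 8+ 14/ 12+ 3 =-22417/126 = -177.91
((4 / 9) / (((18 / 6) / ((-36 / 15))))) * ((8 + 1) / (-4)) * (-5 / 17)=-4/17 = -0.24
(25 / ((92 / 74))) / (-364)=-925/16744 = -0.06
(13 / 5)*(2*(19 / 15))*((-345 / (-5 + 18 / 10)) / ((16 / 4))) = 5681/32 = 177.53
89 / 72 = 1.24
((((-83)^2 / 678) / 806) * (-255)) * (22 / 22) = -585565/182156 = -3.21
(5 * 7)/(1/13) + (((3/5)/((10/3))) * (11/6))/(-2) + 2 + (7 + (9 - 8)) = 92967/200 = 464.84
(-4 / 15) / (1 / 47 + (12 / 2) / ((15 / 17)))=-188/4809 = -0.04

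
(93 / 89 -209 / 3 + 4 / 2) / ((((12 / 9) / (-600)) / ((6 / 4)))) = 4002300/89 = 44969.66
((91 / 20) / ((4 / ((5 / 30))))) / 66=91/31680 = 0.00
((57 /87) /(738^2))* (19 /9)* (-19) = -6859/142152084 = 0.00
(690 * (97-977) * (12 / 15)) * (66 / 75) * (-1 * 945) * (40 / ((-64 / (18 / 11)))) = -413138880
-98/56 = -7/4 = -1.75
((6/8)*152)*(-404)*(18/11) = -829008/11 = -75364.36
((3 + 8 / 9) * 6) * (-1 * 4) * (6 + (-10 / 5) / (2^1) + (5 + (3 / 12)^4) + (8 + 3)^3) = -125160.36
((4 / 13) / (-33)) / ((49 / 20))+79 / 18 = 4.39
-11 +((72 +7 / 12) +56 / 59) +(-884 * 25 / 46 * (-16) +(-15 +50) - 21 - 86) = 125020231/16284 = 7677.49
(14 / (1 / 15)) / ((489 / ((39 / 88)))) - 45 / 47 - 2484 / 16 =-13147719/84271 = -156.02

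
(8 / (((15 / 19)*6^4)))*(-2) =-19/1215 = -0.02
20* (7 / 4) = 35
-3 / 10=-0.30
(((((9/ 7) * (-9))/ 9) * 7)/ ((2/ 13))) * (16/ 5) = -936/5 = -187.20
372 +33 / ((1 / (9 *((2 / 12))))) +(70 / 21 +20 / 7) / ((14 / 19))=126391/294 = 429.90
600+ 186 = 786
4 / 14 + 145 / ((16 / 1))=1047/112 = 9.35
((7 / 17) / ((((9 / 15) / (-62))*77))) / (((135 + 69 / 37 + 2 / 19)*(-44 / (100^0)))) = 21793/237682236 = 0.00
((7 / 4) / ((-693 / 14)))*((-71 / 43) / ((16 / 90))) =2485/7568 = 0.33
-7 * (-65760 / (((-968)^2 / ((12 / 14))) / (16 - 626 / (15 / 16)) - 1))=-93751840/341827 = -274.27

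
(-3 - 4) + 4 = -3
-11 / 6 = -1.83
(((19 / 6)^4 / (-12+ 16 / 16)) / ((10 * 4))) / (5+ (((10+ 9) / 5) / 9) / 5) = -651605/14496768 = -0.04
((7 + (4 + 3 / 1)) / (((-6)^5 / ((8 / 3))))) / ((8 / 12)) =-7/972 = -0.01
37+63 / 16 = 655/16 = 40.94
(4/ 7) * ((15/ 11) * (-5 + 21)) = 12.47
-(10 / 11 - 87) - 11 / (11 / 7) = 870/11 = 79.09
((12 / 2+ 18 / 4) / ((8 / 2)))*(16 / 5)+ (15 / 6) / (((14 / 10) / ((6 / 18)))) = 1889/210 = 9.00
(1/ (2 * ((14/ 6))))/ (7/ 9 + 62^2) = 27/484442 = 0.00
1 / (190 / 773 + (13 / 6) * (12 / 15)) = 11595/22948 = 0.51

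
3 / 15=1/5 = 0.20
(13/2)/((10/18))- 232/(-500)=3041/250 = 12.16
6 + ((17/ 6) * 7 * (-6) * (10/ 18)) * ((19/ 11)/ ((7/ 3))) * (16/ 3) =-25246/99 = -255.01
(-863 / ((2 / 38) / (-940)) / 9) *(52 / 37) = 801485360/333 = 2406862.94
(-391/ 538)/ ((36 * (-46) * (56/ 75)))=425/723072 = 0.00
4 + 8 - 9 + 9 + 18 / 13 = 174/13 = 13.38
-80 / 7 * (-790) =63200/7 = 9028.57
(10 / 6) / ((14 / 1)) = 0.12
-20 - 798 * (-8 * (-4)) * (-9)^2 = -2068436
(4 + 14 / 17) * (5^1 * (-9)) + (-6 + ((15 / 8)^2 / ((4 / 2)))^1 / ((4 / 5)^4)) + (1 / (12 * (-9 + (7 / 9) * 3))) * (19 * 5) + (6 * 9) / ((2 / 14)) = 158.05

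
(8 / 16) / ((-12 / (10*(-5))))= 25/12 = 2.08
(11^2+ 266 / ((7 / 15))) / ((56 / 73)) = 50443/56 = 900.77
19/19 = 1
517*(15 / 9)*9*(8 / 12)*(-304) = -1571680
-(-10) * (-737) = -7370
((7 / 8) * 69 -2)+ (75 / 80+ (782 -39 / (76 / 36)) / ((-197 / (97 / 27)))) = 73392025/1616976 = 45.39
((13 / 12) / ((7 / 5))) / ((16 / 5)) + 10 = 13765/1344 = 10.24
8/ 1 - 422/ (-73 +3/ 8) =13.81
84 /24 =7/2 = 3.50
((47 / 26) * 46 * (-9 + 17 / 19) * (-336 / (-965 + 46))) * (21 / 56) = -92.41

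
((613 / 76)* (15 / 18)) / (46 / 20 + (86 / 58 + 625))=444425/41575116 = 0.01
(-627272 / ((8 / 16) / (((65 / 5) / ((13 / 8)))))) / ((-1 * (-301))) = -10036352/301 = -33343.36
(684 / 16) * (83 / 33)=4731/44 = 107.52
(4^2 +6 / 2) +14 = 33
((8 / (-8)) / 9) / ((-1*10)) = 1/90 = 0.01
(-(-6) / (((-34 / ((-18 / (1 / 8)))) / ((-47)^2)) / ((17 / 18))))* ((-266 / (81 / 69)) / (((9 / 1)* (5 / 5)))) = -108117296/81 = -1334781.43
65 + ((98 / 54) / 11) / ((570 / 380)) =58013/891 = 65.11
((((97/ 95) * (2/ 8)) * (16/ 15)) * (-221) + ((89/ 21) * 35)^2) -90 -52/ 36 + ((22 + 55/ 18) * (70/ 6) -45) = 566825861/25650 = 22098.47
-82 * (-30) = 2460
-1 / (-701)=1/701 = 0.00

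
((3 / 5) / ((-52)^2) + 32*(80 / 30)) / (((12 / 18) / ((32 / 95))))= 3461129/80275 = 43.12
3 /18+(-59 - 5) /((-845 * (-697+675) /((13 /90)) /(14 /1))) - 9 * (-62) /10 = 3601007/64350 = 55.96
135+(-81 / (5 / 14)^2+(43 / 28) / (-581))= -203367343/406700 = -500.04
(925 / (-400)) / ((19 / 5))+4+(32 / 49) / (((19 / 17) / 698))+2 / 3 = 18407525/44688 = 411.91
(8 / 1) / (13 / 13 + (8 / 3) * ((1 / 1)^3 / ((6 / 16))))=72/73 = 0.99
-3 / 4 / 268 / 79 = -3/84688 = 0.00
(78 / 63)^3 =17576/9261 = 1.90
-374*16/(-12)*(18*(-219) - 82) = -6019904/3 = -2006634.67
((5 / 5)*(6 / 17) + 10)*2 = 352/17 = 20.71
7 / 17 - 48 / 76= -71/323 = -0.22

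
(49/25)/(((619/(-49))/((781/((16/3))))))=-5625543/247600 = -22.72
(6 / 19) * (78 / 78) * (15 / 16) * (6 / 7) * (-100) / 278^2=-3375/10278772 = 0.00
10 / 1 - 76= -66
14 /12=7/6 = 1.17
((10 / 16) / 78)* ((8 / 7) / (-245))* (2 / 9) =-1/120393 = 0.00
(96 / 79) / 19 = 0.06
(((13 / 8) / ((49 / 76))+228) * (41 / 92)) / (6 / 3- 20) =-926231/162288 = -5.71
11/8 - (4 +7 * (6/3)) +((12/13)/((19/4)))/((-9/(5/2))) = -98873/5928 = -16.68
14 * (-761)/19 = -10654/19 = -560.74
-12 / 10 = -6/5 = -1.20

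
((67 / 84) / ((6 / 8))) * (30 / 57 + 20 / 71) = 73030/84987 = 0.86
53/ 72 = 0.74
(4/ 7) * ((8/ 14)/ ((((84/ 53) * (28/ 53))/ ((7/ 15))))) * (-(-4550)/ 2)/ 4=182585/1764 = 103.51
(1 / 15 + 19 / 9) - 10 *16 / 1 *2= -14302/45 = -317.82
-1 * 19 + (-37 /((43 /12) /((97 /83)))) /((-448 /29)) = -7282589/399728 = -18.22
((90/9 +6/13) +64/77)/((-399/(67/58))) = -126228/3860857 = -0.03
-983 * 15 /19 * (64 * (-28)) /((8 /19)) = 3302880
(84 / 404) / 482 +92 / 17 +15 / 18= 7753144/1241391 = 6.25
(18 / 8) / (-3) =-3/4 = -0.75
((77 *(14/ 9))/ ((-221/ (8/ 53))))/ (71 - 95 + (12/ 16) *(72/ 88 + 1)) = 94864/26248833 = 0.00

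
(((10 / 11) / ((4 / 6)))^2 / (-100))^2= 81/234256 = 0.00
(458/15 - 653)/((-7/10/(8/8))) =18674/21 = 889.24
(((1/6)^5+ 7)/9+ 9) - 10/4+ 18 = 1769041/69984 = 25.28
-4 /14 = -2/7 = -0.29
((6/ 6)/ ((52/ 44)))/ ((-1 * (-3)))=11/39 = 0.28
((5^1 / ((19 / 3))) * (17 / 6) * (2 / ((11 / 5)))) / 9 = 425/1881 = 0.23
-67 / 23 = -2.91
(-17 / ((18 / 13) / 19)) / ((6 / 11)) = -46189/108 = -427.68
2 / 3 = 0.67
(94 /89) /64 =47/2848 = 0.02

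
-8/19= -0.42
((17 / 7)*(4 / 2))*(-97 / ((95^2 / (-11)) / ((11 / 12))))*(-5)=-199529/75810 = -2.63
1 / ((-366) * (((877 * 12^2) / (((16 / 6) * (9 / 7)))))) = -1/13481244 = 0.00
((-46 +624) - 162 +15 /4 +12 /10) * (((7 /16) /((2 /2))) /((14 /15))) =197.32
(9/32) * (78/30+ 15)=99/20 = 4.95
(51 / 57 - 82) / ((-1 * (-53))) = -1541/1007 = -1.53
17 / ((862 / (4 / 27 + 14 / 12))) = 1207/46548 = 0.03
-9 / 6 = -3/2 = -1.50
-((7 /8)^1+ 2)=-23/8 = -2.88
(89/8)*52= 1157/2 = 578.50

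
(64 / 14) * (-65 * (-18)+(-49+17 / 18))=46160/9 = 5128.89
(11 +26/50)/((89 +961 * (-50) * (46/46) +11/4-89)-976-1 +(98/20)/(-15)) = -3456/14707373 = 0.00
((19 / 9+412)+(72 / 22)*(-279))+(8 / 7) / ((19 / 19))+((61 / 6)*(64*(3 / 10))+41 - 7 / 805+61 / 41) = -850064414/3267495 = -260.16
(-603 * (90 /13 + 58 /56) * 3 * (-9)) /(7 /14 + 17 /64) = 754656912/4459 = 169243.53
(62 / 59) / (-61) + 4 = 14334/3599 = 3.98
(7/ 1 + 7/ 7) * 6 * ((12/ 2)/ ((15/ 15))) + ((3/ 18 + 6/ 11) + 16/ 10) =95803/330 = 290.31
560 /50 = 56/5 = 11.20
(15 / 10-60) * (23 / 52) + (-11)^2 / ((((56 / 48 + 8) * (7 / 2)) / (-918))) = -976653/280 = -3488.05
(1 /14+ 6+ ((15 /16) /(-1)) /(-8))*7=5545/128 = 43.32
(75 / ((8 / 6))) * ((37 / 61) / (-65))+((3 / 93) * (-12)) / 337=-17432319/33137884 = -0.53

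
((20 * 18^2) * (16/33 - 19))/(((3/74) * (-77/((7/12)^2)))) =1582490/121 = 13078.43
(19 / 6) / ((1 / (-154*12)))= -5852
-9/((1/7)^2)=-441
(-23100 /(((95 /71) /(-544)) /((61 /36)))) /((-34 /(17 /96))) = -28346395/342 = -82884.20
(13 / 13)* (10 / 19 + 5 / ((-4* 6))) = 145/456 = 0.32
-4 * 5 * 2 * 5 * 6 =-1200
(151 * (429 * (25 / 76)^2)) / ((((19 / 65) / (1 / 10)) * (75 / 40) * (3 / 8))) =70177250/20577 = 3410.47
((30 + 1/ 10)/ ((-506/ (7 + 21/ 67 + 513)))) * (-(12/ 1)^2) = 377753796/84755 = 4457.01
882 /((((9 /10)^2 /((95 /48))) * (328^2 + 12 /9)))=16625/829944 = 0.02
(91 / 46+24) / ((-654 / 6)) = -0.24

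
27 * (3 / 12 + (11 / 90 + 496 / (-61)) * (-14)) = 3701631/1220 = 3034.12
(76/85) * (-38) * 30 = -17328/17 = -1019.29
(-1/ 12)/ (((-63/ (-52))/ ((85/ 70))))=-221/2646 = -0.08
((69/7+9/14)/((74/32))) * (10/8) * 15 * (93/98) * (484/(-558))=-18150/259 = -70.08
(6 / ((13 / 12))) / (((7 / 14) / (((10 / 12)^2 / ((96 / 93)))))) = 7.45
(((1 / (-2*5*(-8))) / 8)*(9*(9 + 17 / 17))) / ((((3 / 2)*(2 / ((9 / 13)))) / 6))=0.19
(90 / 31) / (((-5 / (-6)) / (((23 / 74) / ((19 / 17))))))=21114/21793 = 0.97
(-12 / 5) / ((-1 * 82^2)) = 3/8405 = 0.00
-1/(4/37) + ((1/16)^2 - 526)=-535.25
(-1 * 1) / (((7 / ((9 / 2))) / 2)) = -9/7 = -1.29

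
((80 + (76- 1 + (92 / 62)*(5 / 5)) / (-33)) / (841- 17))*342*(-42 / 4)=-95124393/280984 = -338.54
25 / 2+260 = 545/2 = 272.50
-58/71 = -0.82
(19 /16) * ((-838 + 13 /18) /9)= -286349/2592 = -110.47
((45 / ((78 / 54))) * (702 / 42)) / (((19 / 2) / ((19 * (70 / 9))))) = 8100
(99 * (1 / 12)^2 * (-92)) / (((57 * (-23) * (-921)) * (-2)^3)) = 11/1679904 = 0.00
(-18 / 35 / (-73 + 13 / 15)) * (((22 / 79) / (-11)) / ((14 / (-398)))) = 10746/2094211 = 0.01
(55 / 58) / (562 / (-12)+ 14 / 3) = -15/667 = -0.02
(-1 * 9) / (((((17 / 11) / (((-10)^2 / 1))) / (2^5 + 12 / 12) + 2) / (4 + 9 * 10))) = -30709800/72617 = -422.90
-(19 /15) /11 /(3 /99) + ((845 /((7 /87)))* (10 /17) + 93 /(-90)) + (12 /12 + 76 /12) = 1470895/238 = 6180.23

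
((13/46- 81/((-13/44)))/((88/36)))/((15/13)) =492339/5060 = 97.30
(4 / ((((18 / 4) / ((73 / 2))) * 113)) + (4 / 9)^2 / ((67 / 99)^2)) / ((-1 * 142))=-1639850/324137223 = -0.01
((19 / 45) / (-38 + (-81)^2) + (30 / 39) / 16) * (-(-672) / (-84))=-1469651/3815955 = -0.39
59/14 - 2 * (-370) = 10419/14 = 744.21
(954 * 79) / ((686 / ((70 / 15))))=25122/49 = 512.69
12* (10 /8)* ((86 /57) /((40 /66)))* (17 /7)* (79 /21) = 635239/1862 = 341.16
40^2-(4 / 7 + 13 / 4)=44693/28 = 1596.18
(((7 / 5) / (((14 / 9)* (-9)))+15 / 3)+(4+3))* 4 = 238/5 = 47.60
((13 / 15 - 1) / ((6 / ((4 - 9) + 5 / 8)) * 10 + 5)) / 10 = 7/4575 = 0.00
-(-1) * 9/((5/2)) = 3.60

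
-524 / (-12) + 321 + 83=1343/3 = 447.67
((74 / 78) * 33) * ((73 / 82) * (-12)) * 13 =-178266/41 = -4347.95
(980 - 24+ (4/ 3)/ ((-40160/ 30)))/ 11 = 86.91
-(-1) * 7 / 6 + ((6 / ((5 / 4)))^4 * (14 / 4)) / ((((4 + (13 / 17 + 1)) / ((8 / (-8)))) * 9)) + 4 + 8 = -594407/26250 = -22.64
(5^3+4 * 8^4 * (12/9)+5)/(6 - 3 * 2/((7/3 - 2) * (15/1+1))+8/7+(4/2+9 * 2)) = 3691856/4371 = 844.63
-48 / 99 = -16/33 = -0.48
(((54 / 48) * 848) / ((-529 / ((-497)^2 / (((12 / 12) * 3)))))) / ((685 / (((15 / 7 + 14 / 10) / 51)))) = -463812328/30801025 = -15.06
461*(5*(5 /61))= 11525/61 = 188.93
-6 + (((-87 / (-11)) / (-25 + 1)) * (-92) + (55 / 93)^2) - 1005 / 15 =-8054861/190278 = -42.33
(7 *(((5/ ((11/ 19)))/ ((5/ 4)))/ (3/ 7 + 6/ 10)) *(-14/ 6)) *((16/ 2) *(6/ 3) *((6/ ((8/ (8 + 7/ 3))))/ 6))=-2020270/891 = -2267.42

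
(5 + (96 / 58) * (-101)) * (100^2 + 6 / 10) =-235164109/145 = -1621821.44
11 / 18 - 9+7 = -25/18 = -1.39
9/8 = 1.12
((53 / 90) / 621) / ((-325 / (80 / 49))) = -424/89004825 = 0.00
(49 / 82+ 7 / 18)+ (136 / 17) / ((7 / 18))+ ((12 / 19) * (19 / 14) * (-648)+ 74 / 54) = -4126345/7749 = -532.50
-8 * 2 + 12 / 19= -292/19 = -15.37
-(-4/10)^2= -4/25 = -0.16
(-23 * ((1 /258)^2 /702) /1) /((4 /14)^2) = -1127/186911712 = 0.00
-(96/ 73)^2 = -9216/5329 = -1.73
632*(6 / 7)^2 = 22752/49 = 464.33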